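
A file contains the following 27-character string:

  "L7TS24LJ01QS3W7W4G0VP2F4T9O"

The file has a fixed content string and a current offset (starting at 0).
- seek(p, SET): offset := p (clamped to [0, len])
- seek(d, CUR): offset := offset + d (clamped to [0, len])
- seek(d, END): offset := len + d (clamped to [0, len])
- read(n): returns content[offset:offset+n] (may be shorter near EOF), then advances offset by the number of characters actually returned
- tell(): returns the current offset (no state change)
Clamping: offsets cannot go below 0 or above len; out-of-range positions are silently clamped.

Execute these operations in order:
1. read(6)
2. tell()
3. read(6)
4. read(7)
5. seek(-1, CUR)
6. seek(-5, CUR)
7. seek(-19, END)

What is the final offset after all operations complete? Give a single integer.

After 1 (read(6)): returned 'L7TS24', offset=6
After 2 (tell()): offset=6
After 3 (read(6)): returned 'LJ01QS', offset=12
After 4 (read(7)): returned '3W7W4G0', offset=19
After 5 (seek(-1, CUR)): offset=18
After 6 (seek(-5, CUR)): offset=13
After 7 (seek(-19, END)): offset=8

Answer: 8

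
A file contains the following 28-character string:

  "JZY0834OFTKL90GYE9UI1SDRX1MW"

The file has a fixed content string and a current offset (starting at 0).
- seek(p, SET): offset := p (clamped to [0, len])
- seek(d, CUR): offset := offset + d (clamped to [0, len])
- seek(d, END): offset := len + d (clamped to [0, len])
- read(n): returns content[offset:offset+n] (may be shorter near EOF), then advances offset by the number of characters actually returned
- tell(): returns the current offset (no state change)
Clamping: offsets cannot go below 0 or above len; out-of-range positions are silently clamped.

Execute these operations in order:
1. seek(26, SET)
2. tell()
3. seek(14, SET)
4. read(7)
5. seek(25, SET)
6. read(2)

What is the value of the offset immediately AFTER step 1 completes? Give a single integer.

After 1 (seek(26, SET)): offset=26

Answer: 26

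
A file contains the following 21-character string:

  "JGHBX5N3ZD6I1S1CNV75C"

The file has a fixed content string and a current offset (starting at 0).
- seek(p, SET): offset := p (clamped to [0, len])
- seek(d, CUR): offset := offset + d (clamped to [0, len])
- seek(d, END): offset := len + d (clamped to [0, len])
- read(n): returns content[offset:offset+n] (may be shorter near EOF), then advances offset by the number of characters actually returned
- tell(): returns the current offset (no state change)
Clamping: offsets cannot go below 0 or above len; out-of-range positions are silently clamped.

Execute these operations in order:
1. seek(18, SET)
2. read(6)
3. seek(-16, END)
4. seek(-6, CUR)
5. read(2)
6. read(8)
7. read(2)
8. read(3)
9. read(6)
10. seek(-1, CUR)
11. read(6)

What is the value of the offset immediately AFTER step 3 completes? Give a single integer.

Answer: 5

Derivation:
After 1 (seek(18, SET)): offset=18
After 2 (read(6)): returned '75C', offset=21
After 3 (seek(-16, END)): offset=5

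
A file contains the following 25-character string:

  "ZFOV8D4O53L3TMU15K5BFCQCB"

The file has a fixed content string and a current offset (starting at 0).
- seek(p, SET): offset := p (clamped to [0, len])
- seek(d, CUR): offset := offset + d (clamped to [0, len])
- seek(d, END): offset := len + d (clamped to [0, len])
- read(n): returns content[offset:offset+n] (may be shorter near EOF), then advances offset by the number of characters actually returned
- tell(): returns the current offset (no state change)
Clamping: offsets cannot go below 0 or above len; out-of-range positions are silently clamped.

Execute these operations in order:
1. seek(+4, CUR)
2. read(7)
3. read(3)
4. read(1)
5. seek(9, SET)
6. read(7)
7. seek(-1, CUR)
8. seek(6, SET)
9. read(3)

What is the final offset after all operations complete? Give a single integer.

Answer: 9

Derivation:
After 1 (seek(+4, CUR)): offset=4
After 2 (read(7)): returned '8D4O53L', offset=11
After 3 (read(3)): returned '3TM', offset=14
After 4 (read(1)): returned 'U', offset=15
After 5 (seek(9, SET)): offset=9
After 6 (read(7)): returned '3L3TMU1', offset=16
After 7 (seek(-1, CUR)): offset=15
After 8 (seek(6, SET)): offset=6
After 9 (read(3)): returned '4O5', offset=9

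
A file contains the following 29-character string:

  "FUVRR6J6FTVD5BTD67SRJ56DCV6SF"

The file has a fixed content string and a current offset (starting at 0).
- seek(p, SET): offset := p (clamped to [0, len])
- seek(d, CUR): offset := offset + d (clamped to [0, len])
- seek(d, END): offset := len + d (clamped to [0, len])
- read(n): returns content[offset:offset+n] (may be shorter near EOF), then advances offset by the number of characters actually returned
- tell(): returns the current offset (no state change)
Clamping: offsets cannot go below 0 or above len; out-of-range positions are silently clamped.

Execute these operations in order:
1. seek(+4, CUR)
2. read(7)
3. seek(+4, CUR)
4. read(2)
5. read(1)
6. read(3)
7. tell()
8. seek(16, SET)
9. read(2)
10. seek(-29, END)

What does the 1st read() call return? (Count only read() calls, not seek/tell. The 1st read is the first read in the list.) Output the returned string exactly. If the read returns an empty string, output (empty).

After 1 (seek(+4, CUR)): offset=4
After 2 (read(7)): returned 'R6J6FTV', offset=11
After 3 (seek(+4, CUR)): offset=15
After 4 (read(2)): returned 'D6', offset=17
After 5 (read(1)): returned '7', offset=18
After 6 (read(3)): returned 'SRJ', offset=21
After 7 (tell()): offset=21
After 8 (seek(16, SET)): offset=16
After 9 (read(2)): returned '67', offset=18
After 10 (seek(-29, END)): offset=0

Answer: R6J6FTV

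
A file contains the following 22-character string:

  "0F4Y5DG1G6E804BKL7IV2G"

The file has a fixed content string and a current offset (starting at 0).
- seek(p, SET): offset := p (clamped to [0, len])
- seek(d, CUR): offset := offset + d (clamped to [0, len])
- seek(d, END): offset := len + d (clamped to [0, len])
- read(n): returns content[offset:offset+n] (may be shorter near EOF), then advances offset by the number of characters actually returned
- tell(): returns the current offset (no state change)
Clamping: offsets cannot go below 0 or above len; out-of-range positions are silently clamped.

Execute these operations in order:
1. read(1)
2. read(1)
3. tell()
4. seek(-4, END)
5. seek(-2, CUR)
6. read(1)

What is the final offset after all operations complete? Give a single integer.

Answer: 17

Derivation:
After 1 (read(1)): returned '0', offset=1
After 2 (read(1)): returned 'F', offset=2
After 3 (tell()): offset=2
After 4 (seek(-4, END)): offset=18
After 5 (seek(-2, CUR)): offset=16
After 6 (read(1)): returned 'L', offset=17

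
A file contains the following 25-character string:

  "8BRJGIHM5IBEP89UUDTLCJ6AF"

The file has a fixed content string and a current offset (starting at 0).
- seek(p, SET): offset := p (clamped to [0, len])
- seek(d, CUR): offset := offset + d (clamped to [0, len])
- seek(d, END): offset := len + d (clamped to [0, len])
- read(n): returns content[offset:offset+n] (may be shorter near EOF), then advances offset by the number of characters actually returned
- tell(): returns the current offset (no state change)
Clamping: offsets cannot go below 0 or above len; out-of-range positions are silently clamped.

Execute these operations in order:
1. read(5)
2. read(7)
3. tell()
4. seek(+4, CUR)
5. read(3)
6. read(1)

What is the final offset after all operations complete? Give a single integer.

After 1 (read(5)): returned '8BRJG', offset=5
After 2 (read(7)): returned 'IHM5IBE', offset=12
After 3 (tell()): offset=12
After 4 (seek(+4, CUR)): offset=16
After 5 (read(3)): returned 'UDT', offset=19
After 6 (read(1)): returned 'L', offset=20

Answer: 20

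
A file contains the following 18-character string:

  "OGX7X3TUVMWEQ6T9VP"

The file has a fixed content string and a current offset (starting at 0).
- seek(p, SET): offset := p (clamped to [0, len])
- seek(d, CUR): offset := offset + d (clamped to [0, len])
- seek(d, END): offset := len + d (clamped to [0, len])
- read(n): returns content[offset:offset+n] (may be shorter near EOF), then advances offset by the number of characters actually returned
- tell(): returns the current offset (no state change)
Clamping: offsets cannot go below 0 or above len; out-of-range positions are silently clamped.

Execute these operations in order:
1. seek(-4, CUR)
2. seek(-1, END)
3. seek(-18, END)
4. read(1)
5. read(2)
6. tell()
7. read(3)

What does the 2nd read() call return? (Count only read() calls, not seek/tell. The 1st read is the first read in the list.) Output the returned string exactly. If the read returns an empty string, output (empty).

Answer: GX

Derivation:
After 1 (seek(-4, CUR)): offset=0
After 2 (seek(-1, END)): offset=17
After 3 (seek(-18, END)): offset=0
After 4 (read(1)): returned 'O', offset=1
After 5 (read(2)): returned 'GX', offset=3
After 6 (tell()): offset=3
After 7 (read(3)): returned '7X3', offset=6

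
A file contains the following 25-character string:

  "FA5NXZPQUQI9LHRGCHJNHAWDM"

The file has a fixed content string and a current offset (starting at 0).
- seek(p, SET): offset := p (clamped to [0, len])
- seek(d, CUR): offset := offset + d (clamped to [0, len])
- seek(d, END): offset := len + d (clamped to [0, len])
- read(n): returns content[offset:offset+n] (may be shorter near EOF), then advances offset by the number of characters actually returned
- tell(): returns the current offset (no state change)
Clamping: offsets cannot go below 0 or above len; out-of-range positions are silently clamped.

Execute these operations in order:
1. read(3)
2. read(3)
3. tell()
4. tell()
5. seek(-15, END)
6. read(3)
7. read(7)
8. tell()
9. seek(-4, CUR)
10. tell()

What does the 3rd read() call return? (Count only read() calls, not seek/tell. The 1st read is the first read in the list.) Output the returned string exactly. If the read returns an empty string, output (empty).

After 1 (read(3)): returned 'FA5', offset=3
After 2 (read(3)): returned 'NXZ', offset=6
After 3 (tell()): offset=6
After 4 (tell()): offset=6
After 5 (seek(-15, END)): offset=10
After 6 (read(3)): returned 'I9L', offset=13
After 7 (read(7)): returned 'HRGCHJN', offset=20
After 8 (tell()): offset=20
After 9 (seek(-4, CUR)): offset=16
After 10 (tell()): offset=16

Answer: I9L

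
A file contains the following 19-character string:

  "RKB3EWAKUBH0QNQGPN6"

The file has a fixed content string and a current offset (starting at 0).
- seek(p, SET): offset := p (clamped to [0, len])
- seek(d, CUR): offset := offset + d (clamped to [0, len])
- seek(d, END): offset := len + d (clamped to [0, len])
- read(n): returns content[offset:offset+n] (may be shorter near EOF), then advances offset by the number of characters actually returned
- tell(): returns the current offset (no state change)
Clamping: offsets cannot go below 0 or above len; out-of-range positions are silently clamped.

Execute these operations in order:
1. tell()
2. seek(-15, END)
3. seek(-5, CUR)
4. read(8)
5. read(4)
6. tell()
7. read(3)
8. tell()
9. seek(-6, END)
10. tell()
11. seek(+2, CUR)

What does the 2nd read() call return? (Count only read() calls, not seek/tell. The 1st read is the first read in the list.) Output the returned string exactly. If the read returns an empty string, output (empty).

After 1 (tell()): offset=0
After 2 (seek(-15, END)): offset=4
After 3 (seek(-5, CUR)): offset=0
After 4 (read(8)): returned 'RKB3EWAK', offset=8
After 5 (read(4)): returned 'UBH0', offset=12
After 6 (tell()): offset=12
After 7 (read(3)): returned 'QNQ', offset=15
After 8 (tell()): offset=15
After 9 (seek(-6, END)): offset=13
After 10 (tell()): offset=13
After 11 (seek(+2, CUR)): offset=15

Answer: UBH0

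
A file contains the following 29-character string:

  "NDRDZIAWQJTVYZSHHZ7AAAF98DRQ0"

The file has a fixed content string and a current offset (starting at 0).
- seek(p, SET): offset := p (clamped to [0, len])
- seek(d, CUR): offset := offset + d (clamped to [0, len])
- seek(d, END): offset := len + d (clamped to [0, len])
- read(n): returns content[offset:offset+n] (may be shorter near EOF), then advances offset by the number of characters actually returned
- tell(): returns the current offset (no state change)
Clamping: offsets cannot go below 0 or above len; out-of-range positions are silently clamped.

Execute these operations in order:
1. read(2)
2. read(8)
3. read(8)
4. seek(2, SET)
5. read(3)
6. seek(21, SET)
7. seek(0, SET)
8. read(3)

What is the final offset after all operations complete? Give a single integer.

After 1 (read(2)): returned 'ND', offset=2
After 2 (read(8)): returned 'RDZIAWQJ', offset=10
After 3 (read(8)): returned 'TVYZSHHZ', offset=18
After 4 (seek(2, SET)): offset=2
After 5 (read(3)): returned 'RDZ', offset=5
After 6 (seek(21, SET)): offset=21
After 7 (seek(0, SET)): offset=0
After 8 (read(3)): returned 'NDR', offset=3

Answer: 3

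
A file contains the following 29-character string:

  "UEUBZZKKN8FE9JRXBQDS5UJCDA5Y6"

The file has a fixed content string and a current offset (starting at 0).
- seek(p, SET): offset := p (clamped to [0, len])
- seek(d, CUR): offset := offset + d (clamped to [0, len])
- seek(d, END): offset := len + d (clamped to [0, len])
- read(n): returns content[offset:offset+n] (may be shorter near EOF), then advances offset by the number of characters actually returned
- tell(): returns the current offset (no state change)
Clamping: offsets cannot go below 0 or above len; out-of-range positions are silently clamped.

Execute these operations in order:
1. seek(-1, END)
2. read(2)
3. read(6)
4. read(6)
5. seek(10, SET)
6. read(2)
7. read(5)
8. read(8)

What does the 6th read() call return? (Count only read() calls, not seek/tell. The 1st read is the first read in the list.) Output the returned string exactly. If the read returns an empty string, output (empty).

After 1 (seek(-1, END)): offset=28
After 2 (read(2)): returned '6', offset=29
After 3 (read(6)): returned '', offset=29
After 4 (read(6)): returned '', offset=29
After 5 (seek(10, SET)): offset=10
After 6 (read(2)): returned 'FE', offset=12
After 7 (read(5)): returned '9JRXB', offset=17
After 8 (read(8)): returned 'QDS5UJCD', offset=25

Answer: QDS5UJCD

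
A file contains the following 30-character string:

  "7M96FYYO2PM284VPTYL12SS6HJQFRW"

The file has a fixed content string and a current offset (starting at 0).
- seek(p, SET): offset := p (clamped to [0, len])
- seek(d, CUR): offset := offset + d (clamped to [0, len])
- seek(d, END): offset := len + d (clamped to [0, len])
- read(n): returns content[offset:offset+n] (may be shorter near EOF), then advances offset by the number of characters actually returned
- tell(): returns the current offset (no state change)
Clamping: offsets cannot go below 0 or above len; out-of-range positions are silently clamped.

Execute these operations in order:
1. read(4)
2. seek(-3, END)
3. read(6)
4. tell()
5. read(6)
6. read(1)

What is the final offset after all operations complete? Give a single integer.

After 1 (read(4)): returned '7M96', offset=4
After 2 (seek(-3, END)): offset=27
After 3 (read(6)): returned 'FRW', offset=30
After 4 (tell()): offset=30
After 5 (read(6)): returned '', offset=30
After 6 (read(1)): returned '', offset=30

Answer: 30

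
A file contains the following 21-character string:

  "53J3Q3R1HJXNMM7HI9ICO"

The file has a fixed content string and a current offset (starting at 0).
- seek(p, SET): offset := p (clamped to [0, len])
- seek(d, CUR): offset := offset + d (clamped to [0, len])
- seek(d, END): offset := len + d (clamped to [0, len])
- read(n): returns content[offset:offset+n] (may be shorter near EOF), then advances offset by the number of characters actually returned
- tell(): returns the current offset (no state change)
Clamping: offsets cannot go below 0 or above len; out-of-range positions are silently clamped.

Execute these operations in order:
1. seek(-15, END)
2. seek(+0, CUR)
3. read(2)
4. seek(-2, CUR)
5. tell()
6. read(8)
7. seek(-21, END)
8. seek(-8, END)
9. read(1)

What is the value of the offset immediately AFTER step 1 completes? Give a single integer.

Answer: 6

Derivation:
After 1 (seek(-15, END)): offset=6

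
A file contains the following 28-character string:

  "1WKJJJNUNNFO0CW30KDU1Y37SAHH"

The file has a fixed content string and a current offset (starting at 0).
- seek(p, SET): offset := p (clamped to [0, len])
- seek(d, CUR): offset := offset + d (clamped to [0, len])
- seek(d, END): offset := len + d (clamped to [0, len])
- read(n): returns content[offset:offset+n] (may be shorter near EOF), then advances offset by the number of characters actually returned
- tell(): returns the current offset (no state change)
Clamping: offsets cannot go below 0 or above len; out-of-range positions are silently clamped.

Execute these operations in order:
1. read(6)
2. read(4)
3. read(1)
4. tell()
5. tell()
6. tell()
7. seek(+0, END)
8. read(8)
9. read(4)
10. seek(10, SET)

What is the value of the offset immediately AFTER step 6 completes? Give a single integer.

Answer: 11

Derivation:
After 1 (read(6)): returned '1WKJJJ', offset=6
After 2 (read(4)): returned 'NUNN', offset=10
After 3 (read(1)): returned 'F', offset=11
After 4 (tell()): offset=11
After 5 (tell()): offset=11
After 6 (tell()): offset=11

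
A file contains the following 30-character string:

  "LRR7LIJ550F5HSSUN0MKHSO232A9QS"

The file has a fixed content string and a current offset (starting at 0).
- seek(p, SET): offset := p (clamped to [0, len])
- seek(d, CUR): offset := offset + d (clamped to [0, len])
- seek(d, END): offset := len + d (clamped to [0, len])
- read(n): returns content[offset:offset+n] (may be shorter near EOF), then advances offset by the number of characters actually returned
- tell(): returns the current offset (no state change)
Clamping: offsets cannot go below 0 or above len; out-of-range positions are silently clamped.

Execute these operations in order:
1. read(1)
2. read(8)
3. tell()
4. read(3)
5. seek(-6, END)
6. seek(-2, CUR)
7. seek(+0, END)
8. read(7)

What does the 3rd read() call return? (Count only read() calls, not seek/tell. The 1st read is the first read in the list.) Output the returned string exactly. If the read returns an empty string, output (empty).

After 1 (read(1)): returned 'L', offset=1
After 2 (read(8)): returned 'RR7LIJ55', offset=9
After 3 (tell()): offset=9
After 4 (read(3)): returned '0F5', offset=12
After 5 (seek(-6, END)): offset=24
After 6 (seek(-2, CUR)): offset=22
After 7 (seek(+0, END)): offset=30
After 8 (read(7)): returned '', offset=30

Answer: 0F5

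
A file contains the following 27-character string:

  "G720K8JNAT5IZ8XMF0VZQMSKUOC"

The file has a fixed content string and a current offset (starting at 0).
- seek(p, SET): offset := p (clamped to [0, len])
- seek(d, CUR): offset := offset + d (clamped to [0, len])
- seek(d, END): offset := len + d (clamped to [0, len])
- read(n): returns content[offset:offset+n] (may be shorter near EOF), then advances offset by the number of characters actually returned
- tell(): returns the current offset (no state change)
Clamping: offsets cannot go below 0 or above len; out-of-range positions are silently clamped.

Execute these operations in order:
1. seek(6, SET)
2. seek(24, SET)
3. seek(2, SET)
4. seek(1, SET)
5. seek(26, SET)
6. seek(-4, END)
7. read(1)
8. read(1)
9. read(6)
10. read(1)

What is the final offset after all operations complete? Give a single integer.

Answer: 27

Derivation:
After 1 (seek(6, SET)): offset=6
After 2 (seek(24, SET)): offset=24
After 3 (seek(2, SET)): offset=2
After 4 (seek(1, SET)): offset=1
After 5 (seek(26, SET)): offset=26
After 6 (seek(-4, END)): offset=23
After 7 (read(1)): returned 'K', offset=24
After 8 (read(1)): returned 'U', offset=25
After 9 (read(6)): returned 'OC', offset=27
After 10 (read(1)): returned '', offset=27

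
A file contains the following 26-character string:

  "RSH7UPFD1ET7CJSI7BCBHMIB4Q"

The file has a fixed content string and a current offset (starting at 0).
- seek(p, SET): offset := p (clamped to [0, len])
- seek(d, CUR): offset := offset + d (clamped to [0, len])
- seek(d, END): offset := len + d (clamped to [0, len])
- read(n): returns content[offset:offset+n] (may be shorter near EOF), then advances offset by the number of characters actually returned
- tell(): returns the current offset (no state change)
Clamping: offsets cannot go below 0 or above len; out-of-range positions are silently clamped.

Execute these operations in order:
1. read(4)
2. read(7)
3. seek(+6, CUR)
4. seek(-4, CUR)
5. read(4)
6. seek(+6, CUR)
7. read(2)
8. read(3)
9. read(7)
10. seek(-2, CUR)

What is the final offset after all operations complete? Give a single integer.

After 1 (read(4)): returned 'RSH7', offset=4
After 2 (read(7)): returned 'UPFD1ET', offset=11
After 3 (seek(+6, CUR)): offset=17
After 4 (seek(-4, CUR)): offset=13
After 5 (read(4)): returned 'JSI7', offset=17
After 6 (seek(+6, CUR)): offset=23
After 7 (read(2)): returned 'B4', offset=25
After 8 (read(3)): returned 'Q', offset=26
After 9 (read(7)): returned '', offset=26
After 10 (seek(-2, CUR)): offset=24

Answer: 24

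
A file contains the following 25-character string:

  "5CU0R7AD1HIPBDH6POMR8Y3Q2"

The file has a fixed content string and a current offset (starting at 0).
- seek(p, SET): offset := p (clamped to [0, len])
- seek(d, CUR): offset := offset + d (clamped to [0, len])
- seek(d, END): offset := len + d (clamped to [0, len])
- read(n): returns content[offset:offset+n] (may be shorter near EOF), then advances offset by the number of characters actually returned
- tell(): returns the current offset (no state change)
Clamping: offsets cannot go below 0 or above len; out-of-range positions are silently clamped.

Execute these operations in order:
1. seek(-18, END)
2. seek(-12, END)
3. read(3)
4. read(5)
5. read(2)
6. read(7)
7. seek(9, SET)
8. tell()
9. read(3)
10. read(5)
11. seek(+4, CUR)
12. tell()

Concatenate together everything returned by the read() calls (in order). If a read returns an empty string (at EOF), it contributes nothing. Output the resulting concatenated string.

After 1 (seek(-18, END)): offset=7
After 2 (seek(-12, END)): offset=13
After 3 (read(3)): returned 'DH6', offset=16
After 4 (read(5)): returned 'POMR8', offset=21
After 5 (read(2)): returned 'Y3', offset=23
After 6 (read(7)): returned 'Q2', offset=25
After 7 (seek(9, SET)): offset=9
After 8 (tell()): offset=9
After 9 (read(3)): returned 'HIP', offset=12
After 10 (read(5)): returned 'BDH6P', offset=17
After 11 (seek(+4, CUR)): offset=21
After 12 (tell()): offset=21

Answer: DH6POMR8Y3Q2HIPBDH6P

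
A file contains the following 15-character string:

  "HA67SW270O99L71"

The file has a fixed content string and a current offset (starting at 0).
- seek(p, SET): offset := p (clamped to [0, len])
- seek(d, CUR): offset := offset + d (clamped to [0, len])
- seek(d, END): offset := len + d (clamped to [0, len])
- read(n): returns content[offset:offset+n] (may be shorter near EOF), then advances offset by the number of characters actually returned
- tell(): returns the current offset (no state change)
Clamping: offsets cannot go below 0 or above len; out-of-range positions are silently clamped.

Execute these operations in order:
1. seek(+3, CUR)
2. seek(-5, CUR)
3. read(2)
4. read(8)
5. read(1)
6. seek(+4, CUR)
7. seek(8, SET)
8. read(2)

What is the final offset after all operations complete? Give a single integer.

After 1 (seek(+3, CUR)): offset=3
After 2 (seek(-5, CUR)): offset=0
After 3 (read(2)): returned 'HA', offset=2
After 4 (read(8)): returned '67SW270O', offset=10
After 5 (read(1)): returned '9', offset=11
After 6 (seek(+4, CUR)): offset=15
After 7 (seek(8, SET)): offset=8
After 8 (read(2)): returned '0O', offset=10

Answer: 10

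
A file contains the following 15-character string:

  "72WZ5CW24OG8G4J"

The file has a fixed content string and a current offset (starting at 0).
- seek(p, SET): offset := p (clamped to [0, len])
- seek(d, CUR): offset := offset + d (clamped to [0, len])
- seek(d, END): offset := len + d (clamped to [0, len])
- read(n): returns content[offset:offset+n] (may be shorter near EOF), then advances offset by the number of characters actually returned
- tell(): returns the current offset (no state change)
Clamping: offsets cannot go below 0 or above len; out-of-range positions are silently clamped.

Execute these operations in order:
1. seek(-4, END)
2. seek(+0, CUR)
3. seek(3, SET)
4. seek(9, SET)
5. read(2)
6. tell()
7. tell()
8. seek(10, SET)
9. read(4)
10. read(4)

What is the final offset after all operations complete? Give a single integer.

Answer: 15

Derivation:
After 1 (seek(-4, END)): offset=11
After 2 (seek(+0, CUR)): offset=11
After 3 (seek(3, SET)): offset=3
After 4 (seek(9, SET)): offset=9
After 5 (read(2)): returned 'OG', offset=11
After 6 (tell()): offset=11
After 7 (tell()): offset=11
After 8 (seek(10, SET)): offset=10
After 9 (read(4)): returned 'G8G4', offset=14
After 10 (read(4)): returned 'J', offset=15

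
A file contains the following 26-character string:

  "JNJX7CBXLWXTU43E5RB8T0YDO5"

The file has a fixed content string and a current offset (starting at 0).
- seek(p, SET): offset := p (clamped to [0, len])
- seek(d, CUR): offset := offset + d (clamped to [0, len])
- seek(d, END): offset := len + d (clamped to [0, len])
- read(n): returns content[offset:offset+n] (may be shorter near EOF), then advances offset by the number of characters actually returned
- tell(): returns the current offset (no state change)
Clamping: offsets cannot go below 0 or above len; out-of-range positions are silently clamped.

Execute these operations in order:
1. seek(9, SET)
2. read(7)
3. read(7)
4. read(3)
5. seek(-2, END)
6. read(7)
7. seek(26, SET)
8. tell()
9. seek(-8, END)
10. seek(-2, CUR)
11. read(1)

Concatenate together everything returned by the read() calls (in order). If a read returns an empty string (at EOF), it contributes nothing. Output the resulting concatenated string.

Answer: WXTU43E5RB8T0YDO5O55

Derivation:
After 1 (seek(9, SET)): offset=9
After 2 (read(7)): returned 'WXTU43E', offset=16
After 3 (read(7)): returned '5RB8T0Y', offset=23
After 4 (read(3)): returned 'DO5', offset=26
After 5 (seek(-2, END)): offset=24
After 6 (read(7)): returned 'O5', offset=26
After 7 (seek(26, SET)): offset=26
After 8 (tell()): offset=26
After 9 (seek(-8, END)): offset=18
After 10 (seek(-2, CUR)): offset=16
After 11 (read(1)): returned '5', offset=17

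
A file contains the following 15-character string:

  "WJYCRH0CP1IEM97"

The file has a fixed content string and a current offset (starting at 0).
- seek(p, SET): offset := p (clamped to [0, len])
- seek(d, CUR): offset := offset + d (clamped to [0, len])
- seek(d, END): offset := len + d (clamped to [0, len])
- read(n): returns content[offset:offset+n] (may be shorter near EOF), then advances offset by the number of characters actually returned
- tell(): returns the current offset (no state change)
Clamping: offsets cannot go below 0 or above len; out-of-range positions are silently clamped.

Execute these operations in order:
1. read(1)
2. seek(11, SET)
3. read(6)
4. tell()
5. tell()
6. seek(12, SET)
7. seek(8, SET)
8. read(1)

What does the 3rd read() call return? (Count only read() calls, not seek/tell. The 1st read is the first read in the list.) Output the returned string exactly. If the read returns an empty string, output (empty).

Answer: P

Derivation:
After 1 (read(1)): returned 'W', offset=1
After 2 (seek(11, SET)): offset=11
After 3 (read(6)): returned 'EM97', offset=15
After 4 (tell()): offset=15
After 5 (tell()): offset=15
After 6 (seek(12, SET)): offset=12
After 7 (seek(8, SET)): offset=8
After 8 (read(1)): returned 'P', offset=9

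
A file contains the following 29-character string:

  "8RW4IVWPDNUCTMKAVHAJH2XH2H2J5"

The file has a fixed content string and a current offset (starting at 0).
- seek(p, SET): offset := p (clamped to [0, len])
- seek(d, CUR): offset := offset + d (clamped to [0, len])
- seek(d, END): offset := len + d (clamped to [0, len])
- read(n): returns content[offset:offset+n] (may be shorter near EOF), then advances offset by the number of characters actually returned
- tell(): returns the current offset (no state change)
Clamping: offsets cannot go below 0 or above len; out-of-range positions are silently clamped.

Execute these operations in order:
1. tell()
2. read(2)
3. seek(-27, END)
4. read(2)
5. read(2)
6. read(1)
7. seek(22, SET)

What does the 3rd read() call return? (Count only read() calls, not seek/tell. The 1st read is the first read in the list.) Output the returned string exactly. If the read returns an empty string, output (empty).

After 1 (tell()): offset=0
After 2 (read(2)): returned '8R', offset=2
After 3 (seek(-27, END)): offset=2
After 4 (read(2)): returned 'W4', offset=4
After 5 (read(2)): returned 'IV', offset=6
After 6 (read(1)): returned 'W', offset=7
After 7 (seek(22, SET)): offset=22

Answer: IV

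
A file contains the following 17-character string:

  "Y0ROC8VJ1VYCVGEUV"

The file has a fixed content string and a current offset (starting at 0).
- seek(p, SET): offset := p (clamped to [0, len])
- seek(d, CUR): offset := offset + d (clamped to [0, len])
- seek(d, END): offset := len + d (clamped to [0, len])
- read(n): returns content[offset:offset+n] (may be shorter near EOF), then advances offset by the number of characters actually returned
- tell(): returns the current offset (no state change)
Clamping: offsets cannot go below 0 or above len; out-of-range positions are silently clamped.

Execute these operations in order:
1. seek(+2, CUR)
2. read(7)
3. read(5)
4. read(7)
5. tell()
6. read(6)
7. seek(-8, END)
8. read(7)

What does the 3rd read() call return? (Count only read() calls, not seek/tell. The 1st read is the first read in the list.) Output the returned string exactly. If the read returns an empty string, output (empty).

After 1 (seek(+2, CUR)): offset=2
After 2 (read(7)): returned 'ROC8VJ1', offset=9
After 3 (read(5)): returned 'VYCVG', offset=14
After 4 (read(7)): returned 'EUV', offset=17
After 5 (tell()): offset=17
After 6 (read(6)): returned '', offset=17
After 7 (seek(-8, END)): offset=9
After 8 (read(7)): returned 'VYCVGEU', offset=16

Answer: EUV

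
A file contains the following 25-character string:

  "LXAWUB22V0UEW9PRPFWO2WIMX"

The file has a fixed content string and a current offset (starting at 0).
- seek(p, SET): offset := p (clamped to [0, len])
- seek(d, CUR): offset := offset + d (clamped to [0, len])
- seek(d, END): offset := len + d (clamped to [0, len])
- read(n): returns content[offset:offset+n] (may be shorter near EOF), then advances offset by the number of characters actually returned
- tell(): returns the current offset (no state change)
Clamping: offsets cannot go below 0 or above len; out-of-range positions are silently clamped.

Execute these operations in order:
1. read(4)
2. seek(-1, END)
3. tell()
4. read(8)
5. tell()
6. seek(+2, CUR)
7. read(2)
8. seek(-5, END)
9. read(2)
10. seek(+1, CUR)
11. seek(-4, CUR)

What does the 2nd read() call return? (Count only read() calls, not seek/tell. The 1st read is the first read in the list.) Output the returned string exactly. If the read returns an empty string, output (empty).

Answer: X

Derivation:
After 1 (read(4)): returned 'LXAW', offset=4
After 2 (seek(-1, END)): offset=24
After 3 (tell()): offset=24
After 4 (read(8)): returned 'X', offset=25
After 5 (tell()): offset=25
After 6 (seek(+2, CUR)): offset=25
After 7 (read(2)): returned '', offset=25
After 8 (seek(-5, END)): offset=20
After 9 (read(2)): returned '2W', offset=22
After 10 (seek(+1, CUR)): offset=23
After 11 (seek(-4, CUR)): offset=19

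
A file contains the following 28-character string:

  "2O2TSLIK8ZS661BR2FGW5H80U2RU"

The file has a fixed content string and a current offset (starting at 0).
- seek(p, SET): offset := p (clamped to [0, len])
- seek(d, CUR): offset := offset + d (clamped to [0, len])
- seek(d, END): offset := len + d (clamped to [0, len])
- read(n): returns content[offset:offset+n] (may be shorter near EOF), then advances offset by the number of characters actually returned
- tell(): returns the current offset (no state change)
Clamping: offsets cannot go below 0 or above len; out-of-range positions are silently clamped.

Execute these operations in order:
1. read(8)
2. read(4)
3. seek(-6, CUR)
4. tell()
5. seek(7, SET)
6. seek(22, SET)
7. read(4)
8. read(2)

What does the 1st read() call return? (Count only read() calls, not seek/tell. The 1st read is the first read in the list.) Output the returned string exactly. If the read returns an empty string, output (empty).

After 1 (read(8)): returned '2O2TSLIK', offset=8
After 2 (read(4)): returned '8ZS6', offset=12
After 3 (seek(-6, CUR)): offset=6
After 4 (tell()): offset=6
After 5 (seek(7, SET)): offset=7
After 6 (seek(22, SET)): offset=22
After 7 (read(4)): returned '80U2', offset=26
After 8 (read(2)): returned 'RU', offset=28

Answer: 2O2TSLIK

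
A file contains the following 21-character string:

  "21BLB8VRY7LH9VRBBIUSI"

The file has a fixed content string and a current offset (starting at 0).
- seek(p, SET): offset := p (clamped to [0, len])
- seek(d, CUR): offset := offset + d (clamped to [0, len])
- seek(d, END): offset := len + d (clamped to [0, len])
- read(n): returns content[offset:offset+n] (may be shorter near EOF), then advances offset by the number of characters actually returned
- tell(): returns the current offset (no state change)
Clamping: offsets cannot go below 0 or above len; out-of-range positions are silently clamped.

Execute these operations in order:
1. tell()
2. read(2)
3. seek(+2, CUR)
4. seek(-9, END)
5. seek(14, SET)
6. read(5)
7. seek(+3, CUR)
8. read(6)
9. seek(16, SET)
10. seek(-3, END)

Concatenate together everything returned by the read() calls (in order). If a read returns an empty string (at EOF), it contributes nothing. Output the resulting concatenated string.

After 1 (tell()): offset=0
After 2 (read(2)): returned '21', offset=2
After 3 (seek(+2, CUR)): offset=4
After 4 (seek(-9, END)): offset=12
After 5 (seek(14, SET)): offset=14
After 6 (read(5)): returned 'RBBIU', offset=19
After 7 (seek(+3, CUR)): offset=21
After 8 (read(6)): returned '', offset=21
After 9 (seek(16, SET)): offset=16
After 10 (seek(-3, END)): offset=18

Answer: 21RBBIU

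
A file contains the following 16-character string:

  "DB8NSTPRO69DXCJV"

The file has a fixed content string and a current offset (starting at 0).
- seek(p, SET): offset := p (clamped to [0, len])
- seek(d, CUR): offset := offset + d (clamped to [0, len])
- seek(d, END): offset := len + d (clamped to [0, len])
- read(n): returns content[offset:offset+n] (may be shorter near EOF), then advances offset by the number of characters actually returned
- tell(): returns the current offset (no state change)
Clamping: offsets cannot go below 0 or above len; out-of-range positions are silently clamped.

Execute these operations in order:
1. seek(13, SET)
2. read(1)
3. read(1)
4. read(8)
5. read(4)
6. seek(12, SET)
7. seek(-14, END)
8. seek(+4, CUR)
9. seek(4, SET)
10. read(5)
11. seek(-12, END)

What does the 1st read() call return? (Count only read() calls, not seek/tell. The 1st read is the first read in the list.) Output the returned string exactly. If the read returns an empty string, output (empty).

After 1 (seek(13, SET)): offset=13
After 2 (read(1)): returned 'C', offset=14
After 3 (read(1)): returned 'J', offset=15
After 4 (read(8)): returned 'V', offset=16
After 5 (read(4)): returned '', offset=16
After 6 (seek(12, SET)): offset=12
After 7 (seek(-14, END)): offset=2
After 8 (seek(+4, CUR)): offset=6
After 9 (seek(4, SET)): offset=4
After 10 (read(5)): returned 'STPRO', offset=9
After 11 (seek(-12, END)): offset=4

Answer: C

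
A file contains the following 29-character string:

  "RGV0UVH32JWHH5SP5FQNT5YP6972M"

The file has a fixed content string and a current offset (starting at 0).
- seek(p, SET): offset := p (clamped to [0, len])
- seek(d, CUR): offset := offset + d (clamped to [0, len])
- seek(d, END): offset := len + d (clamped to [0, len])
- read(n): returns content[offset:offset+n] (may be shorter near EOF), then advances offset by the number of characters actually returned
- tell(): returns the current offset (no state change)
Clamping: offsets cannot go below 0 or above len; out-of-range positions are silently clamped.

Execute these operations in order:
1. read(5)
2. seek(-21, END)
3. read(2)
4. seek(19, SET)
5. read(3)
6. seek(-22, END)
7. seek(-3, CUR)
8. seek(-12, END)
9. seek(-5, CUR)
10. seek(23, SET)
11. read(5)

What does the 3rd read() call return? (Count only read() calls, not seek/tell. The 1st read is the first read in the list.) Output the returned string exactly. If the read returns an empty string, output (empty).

After 1 (read(5)): returned 'RGV0U', offset=5
After 2 (seek(-21, END)): offset=8
After 3 (read(2)): returned '2J', offset=10
After 4 (seek(19, SET)): offset=19
After 5 (read(3)): returned 'NT5', offset=22
After 6 (seek(-22, END)): offset=7
After 7 (seek(-3, CUR)): offset=4
After 8 (seek(-12, END)): offset=17
After 9 (seek(-5, CUR)): offset=12
After 10 (seek(23, SET)): offset=23
After 11 (read(5)): returned 'P6972', offset=28

Answer: NT5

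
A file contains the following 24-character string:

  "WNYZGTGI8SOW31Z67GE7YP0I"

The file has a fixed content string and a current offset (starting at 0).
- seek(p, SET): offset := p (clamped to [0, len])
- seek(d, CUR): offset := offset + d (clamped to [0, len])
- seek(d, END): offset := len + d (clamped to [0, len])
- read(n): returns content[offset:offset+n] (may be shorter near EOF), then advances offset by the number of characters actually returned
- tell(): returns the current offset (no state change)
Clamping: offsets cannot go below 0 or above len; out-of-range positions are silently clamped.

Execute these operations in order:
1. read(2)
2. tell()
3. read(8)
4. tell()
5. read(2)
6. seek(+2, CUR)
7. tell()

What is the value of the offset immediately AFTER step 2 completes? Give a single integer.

After 1 (read(2)): returned 'WN', offset=2
After 2 (tell()): offset=2

Answer: 2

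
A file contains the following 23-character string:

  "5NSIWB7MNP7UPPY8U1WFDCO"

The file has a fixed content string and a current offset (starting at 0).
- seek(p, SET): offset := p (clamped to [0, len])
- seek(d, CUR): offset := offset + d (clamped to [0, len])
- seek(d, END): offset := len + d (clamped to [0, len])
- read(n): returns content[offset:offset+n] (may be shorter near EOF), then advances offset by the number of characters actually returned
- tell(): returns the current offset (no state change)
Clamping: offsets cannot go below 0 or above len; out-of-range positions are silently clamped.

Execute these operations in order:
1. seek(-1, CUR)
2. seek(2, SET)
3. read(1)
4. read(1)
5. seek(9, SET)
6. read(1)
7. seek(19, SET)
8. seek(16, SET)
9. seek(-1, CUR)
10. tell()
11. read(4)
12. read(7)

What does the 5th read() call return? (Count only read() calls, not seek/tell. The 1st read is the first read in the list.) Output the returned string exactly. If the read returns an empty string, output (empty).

After 1 (seek(-1, CUR)): offset=0
After 2 (seek(2, SET)): offset=2
After 3 (read(1)): returned 'S', offset=3
After 4 (read(1)): returned 'I', offset=4
After 5 (seek(9, SET)): offset=9
After 6 (read(1)): returned 'P', offset=10
After 7 (seek(19, SET)): offset=19
After 8 (seek(16, SET)): offset=16
After 9 (seek(-1, CUR)): offset=15
After 10 (tell()): offset=15
After 11 (read(4)): returned '8U1W', offset=19
After 12 (read(7)): returned 'FDCO', offset=23

Answer: FDCO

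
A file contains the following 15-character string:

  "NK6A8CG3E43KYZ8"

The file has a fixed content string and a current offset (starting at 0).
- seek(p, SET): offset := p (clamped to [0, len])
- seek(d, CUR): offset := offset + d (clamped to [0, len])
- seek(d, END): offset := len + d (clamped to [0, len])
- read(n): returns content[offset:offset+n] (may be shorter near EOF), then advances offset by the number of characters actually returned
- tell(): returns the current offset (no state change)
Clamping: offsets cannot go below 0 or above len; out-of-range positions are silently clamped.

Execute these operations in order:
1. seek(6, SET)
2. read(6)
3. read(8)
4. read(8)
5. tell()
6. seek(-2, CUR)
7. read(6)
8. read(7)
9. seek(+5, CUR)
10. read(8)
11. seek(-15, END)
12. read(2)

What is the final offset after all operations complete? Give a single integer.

After 1 (seek(6, SET)): offset=6
After 2 (read(6)): returned 'G3E43K', offset=12
After 3 (read(8)): returned 'YZ8', offset=15
After 4 (read(8)): returned '', offset=15
After 5 (tell()): offset=15
After 6 (seek(-2, CUR)): offset=13
After 7 (read(6)): returned 'Z8', offset=15
After 8 (read(7)): returned '', offset=15
After 9 (seek(+5, CUR)): offset=15
After 10 (read(8)): returned '', offset=15
After 11 (seek(-15, END)): offset=0
After 12 (read(2)): returned 'NK', offset=2

Answer: 2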